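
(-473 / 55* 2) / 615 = -86 / 3075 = -0.03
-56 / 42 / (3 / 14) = -56 / 9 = -6.22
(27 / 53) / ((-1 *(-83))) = 27 / 4399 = 0.01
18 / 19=0.95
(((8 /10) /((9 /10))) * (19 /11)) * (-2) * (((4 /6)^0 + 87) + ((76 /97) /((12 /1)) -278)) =16802384 /28809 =583.23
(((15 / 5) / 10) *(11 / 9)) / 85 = 11 / 2550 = 0.00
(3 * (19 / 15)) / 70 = 19 / 350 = 0.05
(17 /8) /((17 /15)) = 15 /8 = 1.88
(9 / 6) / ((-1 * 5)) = -3 / 10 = -0.30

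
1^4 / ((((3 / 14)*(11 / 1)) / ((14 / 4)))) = 49 / 33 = 1.48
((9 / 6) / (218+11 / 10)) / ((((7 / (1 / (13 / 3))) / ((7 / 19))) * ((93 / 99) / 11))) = 16335 / 16776487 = 0.00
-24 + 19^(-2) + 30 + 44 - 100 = -18049 /361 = -50.00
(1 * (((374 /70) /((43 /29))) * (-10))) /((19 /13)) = -140998 /5719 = -24.65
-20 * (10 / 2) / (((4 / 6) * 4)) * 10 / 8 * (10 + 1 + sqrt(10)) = -4125 / 8- 375 * sqrt(10) / 8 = -663.86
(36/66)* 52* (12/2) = 1872/11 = 170.18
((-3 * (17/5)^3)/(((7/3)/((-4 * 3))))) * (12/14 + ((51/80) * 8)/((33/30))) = 224445492/67375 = 3331.29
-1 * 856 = -856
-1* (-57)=57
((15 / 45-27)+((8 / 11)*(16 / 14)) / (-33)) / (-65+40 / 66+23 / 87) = 491724 / 1181411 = 0.42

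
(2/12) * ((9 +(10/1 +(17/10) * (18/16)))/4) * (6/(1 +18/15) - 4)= -11711/10560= -1.11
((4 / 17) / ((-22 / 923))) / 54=-923 / 5049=-0.18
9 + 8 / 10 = 49 / 5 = 9.80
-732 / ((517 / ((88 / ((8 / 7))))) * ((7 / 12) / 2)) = -17568 / 47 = -373.79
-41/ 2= -20.50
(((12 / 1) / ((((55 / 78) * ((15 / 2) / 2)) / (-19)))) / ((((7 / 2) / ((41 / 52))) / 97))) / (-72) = 151126 / 5775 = 26.17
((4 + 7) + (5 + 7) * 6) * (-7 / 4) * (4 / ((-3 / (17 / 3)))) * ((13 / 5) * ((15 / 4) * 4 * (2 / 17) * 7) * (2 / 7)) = 30212 / 3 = 10070.67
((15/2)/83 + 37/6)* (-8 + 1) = -10906/249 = -43.80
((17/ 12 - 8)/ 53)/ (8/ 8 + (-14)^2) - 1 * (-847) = 106122245/ 125292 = 847.00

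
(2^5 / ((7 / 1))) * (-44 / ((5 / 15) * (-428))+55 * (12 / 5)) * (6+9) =6795360 / 749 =9072.58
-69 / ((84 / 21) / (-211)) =14559 / 4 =3639.75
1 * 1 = 1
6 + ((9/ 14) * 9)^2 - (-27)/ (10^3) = 39.50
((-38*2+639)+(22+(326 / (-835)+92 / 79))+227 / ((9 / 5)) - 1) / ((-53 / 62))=-26166598358 / 31465305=-831.60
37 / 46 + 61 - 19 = 1969 / 46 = 42.80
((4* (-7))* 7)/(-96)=49/24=2.04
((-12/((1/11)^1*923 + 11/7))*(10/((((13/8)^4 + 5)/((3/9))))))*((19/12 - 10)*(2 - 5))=-159272960/161393931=-0.99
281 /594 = 0.47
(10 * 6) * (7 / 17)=420 / 17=24.71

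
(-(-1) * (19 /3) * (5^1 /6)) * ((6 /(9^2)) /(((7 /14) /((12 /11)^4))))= 1.11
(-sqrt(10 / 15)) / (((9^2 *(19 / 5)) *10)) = -sqrt(6) / 9234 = -0.00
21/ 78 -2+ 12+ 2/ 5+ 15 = 3337/ 130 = 25.67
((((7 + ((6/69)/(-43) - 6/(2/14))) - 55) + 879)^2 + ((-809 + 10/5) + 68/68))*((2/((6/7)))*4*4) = 68108250138320/2934363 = 23210574.20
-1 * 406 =-406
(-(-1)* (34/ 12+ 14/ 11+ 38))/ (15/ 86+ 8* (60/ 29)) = 3465413/ 1376595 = 2.52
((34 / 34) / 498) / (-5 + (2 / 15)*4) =-5 / 11122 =-0.00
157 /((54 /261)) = 4553 /6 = 758.83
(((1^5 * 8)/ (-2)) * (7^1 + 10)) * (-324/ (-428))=-5508/ 107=-51.48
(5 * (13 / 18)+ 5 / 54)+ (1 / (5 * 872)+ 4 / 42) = 3130669 / 824040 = 3.80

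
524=524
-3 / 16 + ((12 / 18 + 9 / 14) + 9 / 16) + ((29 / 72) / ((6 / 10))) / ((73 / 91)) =34787 / 13797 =2.52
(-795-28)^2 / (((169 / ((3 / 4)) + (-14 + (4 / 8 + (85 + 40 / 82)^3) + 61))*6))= 46682192009 / 258466899427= 0.18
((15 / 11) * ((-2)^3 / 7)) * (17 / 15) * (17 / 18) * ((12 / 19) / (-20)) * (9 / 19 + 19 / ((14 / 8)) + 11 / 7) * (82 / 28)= 1232296 / 619115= 1.99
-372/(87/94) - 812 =-35204/29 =-1213.93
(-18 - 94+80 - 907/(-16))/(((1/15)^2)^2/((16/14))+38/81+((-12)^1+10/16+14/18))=-19996875/8203736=-2.44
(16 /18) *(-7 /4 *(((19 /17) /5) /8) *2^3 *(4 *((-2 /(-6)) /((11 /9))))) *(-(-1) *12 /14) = -304 /935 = -0.33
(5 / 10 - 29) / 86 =-57 / 172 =-0.33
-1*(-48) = 48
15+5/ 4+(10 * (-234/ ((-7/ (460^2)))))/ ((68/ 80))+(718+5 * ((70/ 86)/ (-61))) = 103901933623069/ 1248548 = 83218213.17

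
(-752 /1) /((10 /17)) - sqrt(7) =-1281.05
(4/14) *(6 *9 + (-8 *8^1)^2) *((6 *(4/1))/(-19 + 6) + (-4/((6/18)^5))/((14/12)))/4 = -157666800/637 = -247514.60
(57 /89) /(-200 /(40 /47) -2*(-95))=-19 /1335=-0.01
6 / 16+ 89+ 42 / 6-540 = -3549 / 8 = -443.62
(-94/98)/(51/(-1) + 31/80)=0.02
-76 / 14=-5.43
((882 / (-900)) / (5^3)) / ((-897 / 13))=49 / 431250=0.00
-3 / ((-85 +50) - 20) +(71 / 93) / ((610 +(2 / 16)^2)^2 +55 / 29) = 12332826323611 / 226093311988335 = 0.05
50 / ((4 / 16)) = 200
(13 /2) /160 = 13 /320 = 0.04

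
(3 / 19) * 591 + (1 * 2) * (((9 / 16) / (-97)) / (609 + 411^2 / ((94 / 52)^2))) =52986601640319 / 567820323496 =93.32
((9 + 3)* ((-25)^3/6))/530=-3125/53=-58.96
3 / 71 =0.04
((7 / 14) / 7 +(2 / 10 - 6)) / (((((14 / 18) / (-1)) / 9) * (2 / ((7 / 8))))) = 32481 / 1120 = 29.00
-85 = -85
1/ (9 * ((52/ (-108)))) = -3/ 13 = -0.23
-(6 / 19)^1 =-6 / 19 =-0.32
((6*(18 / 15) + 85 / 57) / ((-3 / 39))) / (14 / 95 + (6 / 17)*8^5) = -547417 / 56033994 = -0.01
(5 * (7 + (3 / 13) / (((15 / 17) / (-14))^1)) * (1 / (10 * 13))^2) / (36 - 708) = -31 / 21091200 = -0.00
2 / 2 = 1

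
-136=-136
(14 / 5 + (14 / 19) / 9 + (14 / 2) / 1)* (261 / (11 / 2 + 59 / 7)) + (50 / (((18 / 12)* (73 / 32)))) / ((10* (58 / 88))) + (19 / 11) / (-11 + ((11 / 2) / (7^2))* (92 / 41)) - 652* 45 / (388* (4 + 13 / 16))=27815730584141519 / 162177242502275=171.51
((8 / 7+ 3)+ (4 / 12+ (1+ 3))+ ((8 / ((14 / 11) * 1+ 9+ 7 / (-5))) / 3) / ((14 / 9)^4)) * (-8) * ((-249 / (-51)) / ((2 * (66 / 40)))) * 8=-199032535880 / 246493863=-807.45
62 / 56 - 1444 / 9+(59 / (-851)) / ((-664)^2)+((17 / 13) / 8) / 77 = -76940665416613 / 482885612352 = -159.34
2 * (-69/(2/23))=-1587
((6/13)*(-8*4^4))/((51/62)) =-253952/221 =-1149.10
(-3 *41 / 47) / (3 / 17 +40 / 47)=-2.55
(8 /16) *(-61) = -61 /2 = -30.50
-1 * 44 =-44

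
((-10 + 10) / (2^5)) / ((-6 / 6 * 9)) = 0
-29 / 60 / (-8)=29 / 480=0.06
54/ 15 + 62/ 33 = 904/ 165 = 5.48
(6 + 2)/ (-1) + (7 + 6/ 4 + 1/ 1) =3/ 2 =1.50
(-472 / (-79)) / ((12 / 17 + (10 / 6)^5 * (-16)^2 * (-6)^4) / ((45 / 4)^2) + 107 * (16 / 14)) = 42652575 / 241538623391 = 0.00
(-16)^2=256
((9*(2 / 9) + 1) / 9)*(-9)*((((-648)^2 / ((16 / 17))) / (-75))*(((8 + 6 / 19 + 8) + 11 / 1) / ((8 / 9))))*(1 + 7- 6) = 520989327 / 475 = 1096819.64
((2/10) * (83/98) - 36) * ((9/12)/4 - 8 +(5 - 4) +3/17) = 6338077/26656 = 237.77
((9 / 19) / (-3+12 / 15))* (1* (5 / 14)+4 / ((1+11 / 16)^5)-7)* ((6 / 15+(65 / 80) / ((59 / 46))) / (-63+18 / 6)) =-69144462749 / 2935833139008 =-0.02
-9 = -9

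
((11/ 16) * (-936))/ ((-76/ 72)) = 11583/ 19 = 609.63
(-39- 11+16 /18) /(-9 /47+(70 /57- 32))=394706 /248853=1.59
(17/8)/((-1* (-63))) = 17/504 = 0.03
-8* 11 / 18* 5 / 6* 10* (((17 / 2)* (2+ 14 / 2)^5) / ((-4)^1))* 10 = 51121125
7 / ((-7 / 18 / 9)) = -162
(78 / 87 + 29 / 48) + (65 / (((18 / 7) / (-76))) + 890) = -4299653 / 4176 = -1029.61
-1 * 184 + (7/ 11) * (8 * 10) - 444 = -6348/ 11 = -577.09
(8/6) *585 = 780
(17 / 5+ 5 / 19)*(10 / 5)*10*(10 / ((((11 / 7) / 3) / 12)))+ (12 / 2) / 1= 3509094 / 209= 16789.92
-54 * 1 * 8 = -432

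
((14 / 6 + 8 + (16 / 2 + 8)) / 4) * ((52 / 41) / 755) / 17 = 1027 / 1578705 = 0.00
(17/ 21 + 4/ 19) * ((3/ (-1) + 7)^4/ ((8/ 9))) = 39072/ 133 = 293.77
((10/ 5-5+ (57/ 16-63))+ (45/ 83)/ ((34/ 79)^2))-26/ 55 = -59.98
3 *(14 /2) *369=7749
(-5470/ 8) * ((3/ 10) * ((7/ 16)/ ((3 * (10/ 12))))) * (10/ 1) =-11487/ 32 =-358.97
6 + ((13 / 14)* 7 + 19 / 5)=163 / 10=16.30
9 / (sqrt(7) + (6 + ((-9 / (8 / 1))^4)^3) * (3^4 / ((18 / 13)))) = 14363704893859806981390336 / 943881770405878487057492159 - 170005193383307227693056 * sqrt(7) / 6607172392841149409402445113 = 0.02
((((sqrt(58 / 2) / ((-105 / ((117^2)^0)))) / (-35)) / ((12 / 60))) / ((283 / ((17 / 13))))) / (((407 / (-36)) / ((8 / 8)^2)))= -204 * sqrt(29) / 366851485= -0.00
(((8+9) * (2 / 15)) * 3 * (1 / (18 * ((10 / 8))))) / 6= 34 / 675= 0.05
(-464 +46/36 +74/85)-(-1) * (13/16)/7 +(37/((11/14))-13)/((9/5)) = -417326533/942480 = -442.80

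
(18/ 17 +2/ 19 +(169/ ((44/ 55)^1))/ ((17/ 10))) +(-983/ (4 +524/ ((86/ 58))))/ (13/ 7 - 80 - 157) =60289061561/ 480618832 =125.44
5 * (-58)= -290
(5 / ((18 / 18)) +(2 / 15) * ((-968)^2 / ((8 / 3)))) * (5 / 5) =234281 / 5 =46856.20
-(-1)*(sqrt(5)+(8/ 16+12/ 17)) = 41/ 34+sqrt(5) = 3.44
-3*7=-21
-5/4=-1.25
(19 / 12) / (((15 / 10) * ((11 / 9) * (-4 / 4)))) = -19 / 22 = -0.86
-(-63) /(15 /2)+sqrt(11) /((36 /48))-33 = -123 /5+4 * sqrt(11) /3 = -20.18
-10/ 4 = -5/ 2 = -2.50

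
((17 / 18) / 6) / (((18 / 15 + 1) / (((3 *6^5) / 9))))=2040 / 11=185.45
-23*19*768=-335616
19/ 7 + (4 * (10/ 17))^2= 16691/ 2023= 8.25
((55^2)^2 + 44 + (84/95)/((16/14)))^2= 3022824738783344049/36100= 83734757307017.84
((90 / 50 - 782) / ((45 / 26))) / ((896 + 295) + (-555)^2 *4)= -101426 / 277490475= -0.00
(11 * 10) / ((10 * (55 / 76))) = 15.20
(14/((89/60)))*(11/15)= 616/89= 6.92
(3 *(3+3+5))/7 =33/7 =4.71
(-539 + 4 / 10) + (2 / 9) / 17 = -412019 / 765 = -538.59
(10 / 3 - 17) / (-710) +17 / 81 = 13177 / 57510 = 0.23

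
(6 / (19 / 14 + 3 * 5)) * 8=672 / 229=2.93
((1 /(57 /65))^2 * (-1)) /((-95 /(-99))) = -9295 /6859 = -1.36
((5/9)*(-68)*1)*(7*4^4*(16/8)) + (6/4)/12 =-9748471/72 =-135395.43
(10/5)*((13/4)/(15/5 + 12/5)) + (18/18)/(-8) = 233/216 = 1.08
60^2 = 3600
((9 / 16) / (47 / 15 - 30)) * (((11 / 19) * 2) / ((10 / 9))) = -2673 / 122512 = -0.02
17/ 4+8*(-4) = -111/ 4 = -27.75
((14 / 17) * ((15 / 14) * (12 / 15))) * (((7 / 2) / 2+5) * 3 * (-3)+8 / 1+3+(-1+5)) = -32.29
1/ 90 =0.01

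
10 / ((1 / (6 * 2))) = 120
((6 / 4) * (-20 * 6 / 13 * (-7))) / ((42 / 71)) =2130 / 13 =163.85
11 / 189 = 0.06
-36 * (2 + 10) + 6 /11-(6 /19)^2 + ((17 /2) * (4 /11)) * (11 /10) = -8501003 /19855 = -428.15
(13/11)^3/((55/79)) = 173563/73205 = 2.37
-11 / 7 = -1.57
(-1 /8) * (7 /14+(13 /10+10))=-59 /40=-1.48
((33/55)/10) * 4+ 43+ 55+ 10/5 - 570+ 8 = -11544/25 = -461.76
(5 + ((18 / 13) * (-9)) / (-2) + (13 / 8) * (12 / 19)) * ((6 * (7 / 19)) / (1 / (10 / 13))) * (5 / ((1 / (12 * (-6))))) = -457758000 / 61009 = -7503.12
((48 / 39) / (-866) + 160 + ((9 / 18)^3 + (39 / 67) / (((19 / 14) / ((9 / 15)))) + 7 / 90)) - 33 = 127.46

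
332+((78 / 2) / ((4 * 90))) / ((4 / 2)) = 79693 / 240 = 332.05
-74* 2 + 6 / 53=-7838 / 53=-147.89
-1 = -1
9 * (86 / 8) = 387 / 4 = 96.75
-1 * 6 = -6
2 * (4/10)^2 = 0.32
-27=-27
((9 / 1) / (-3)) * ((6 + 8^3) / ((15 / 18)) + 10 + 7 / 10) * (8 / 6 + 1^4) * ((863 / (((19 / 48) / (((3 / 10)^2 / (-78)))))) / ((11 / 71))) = 24408038277 / 339625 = 71867.61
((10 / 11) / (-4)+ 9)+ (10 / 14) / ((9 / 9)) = 1461 / 154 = 9.49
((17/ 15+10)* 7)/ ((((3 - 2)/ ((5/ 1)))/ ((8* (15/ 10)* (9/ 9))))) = 4676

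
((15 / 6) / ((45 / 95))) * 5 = 475 / 18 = 26.39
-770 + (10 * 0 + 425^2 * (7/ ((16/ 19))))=24010805/ 16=1500675.31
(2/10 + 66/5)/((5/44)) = 2948/25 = 117.92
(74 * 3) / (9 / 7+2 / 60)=46620 / 277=168.30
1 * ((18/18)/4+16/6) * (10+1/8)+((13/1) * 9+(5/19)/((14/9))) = 624357/4256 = 146.70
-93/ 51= -31/ 17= -1.82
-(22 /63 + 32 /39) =-958 /819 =-1.17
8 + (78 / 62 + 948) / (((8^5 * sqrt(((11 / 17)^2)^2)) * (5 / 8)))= 623068243 / 76820480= 8.11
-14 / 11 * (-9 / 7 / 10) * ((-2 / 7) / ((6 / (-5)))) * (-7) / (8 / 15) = -0.51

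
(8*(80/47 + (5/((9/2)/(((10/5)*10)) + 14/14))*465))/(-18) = -17499680/20727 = -844.29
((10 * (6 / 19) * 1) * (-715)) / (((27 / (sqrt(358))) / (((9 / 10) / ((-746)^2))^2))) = -1287 * sqrt(358) / 5884491106864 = -0.00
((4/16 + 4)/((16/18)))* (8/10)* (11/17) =99/40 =2.48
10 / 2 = 5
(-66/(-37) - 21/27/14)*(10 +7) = 19567/666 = 29.38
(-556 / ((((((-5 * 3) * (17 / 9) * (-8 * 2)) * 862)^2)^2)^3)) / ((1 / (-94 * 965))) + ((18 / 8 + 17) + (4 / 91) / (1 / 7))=42830688983554623245903994779902577632048885015932679006401339911007268977 / 2189966398372507776585061679995018718649500512122418198950707200000000000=19.56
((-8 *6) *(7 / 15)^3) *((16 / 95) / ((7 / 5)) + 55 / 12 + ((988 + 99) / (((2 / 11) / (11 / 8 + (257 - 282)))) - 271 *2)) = 44350851923 / 64125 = 691631.22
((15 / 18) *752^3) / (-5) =-212629504 / 3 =-70876501.33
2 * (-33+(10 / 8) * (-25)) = -128.50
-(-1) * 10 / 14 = 5 / 7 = 0.71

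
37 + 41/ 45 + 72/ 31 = 56126/ 1395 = 40.23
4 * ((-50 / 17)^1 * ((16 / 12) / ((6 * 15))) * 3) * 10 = -800 / 153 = -5.23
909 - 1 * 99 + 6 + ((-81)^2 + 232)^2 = 46145665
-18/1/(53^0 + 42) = -18/43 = -0.42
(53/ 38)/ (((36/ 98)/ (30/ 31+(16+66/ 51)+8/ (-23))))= 140975548/ 2072691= 68.02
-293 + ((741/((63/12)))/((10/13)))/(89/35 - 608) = -6215385/21191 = -293.30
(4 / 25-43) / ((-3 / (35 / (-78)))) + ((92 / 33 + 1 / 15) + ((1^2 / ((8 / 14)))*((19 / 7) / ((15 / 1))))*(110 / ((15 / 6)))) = 44531 / 4290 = 10.38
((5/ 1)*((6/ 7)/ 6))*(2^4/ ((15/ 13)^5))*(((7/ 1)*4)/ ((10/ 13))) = 154457888/ 759375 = 203.40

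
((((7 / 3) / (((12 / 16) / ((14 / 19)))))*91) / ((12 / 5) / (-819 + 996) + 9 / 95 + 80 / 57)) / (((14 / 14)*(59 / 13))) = 2318680 / 76263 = 30.40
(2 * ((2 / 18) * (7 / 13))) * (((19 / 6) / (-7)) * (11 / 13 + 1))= -152 / 1521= -0.10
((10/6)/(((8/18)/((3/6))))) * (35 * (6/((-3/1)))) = -525/4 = -131.25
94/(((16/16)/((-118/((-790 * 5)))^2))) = 327214/3900625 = 0.08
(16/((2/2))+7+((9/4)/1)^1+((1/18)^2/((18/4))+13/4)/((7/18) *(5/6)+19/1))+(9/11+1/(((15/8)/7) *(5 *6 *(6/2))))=1628805659/61983900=26.28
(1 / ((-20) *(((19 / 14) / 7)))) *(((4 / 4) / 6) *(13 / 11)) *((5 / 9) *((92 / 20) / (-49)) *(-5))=-299 / 22572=-0.01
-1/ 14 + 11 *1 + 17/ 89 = 13855/ 1246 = 11.12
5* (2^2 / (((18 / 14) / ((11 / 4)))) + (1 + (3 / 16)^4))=28184125 / 589824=47.78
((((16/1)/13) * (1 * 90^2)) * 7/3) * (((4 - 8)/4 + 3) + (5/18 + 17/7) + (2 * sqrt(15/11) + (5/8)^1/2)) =604800 * sqrt(165)/143 + 1517700/13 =171073.40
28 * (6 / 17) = 168 / 17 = 9.88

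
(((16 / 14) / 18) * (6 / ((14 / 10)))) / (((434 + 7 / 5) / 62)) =12400 / 320019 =0.04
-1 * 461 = -461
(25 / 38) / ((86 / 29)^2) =21025 / 281048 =0.07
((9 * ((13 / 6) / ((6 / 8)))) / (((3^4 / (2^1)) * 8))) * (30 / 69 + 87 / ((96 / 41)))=359671 / 119232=3.02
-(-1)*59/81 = 0.73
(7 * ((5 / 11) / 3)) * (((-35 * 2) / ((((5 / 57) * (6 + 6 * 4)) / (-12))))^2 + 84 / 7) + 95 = 5949429 / 55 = 108171.44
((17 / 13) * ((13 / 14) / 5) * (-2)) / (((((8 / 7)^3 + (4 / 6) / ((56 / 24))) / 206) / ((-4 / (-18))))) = -171598 / 13725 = -12.50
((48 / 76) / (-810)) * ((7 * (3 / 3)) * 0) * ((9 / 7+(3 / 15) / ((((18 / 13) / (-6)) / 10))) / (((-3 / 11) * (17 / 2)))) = 0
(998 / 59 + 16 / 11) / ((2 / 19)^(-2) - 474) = -47688 / 996215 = -0.05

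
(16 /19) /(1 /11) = 176 /19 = 9.26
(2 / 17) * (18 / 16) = 9 / 68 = 0.13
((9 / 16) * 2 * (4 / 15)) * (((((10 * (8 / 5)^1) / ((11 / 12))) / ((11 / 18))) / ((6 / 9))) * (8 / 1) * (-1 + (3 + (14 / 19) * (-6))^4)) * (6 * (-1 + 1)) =0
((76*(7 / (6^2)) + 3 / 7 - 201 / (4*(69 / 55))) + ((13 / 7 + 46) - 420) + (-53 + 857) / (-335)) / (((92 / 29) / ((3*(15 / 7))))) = -335656063 / 414736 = -809.32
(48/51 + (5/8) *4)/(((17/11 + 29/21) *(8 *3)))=693/14144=0.05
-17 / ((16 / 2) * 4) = -0.53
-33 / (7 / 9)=-297 / 7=-42.43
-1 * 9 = -9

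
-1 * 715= -715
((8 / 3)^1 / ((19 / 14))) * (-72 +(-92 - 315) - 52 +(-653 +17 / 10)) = -2323.12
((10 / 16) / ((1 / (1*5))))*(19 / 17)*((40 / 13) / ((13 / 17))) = 2375 / 169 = 14.05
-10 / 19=-0.53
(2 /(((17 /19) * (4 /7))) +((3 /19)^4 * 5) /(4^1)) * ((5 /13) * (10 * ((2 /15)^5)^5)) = 581704179777536 /290902963287113736426830291748046875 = 0.00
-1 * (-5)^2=-25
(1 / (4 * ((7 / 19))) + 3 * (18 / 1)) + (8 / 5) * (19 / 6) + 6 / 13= 328729 / 5460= 60.21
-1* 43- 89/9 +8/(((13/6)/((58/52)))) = -74180/1521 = -48.77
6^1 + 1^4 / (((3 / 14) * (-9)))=148 / 27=5.48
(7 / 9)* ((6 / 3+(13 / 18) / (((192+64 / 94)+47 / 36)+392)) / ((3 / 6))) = 9259600 / 2974467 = 3.11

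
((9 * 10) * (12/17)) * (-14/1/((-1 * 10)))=1512/17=88.94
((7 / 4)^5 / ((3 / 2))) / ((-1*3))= -16807 / 4608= -3.65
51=51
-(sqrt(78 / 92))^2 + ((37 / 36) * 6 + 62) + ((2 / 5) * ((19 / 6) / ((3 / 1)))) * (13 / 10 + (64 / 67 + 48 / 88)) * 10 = 60370592 / 762795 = 79.14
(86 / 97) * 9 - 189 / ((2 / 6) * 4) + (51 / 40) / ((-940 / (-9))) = -133.76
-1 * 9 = -9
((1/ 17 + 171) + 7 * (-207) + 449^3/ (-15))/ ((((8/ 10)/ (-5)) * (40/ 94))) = 18084969119/ 204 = 88651809.41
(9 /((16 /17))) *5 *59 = 45135 /16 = 2820.94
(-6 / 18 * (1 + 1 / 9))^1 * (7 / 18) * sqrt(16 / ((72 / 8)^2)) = -140 / 2187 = -0.06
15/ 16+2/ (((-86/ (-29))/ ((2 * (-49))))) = -44827/ 688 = -65.16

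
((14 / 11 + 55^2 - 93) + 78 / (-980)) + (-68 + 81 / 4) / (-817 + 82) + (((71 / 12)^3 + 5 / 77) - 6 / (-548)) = 2003623517881 / 638003520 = 3140.46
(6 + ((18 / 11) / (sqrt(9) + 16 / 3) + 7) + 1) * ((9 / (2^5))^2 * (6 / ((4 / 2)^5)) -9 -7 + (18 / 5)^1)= -61890173 / 352000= -175.82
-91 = -91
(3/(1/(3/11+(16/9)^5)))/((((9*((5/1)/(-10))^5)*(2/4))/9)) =-749534912/216513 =-3461.85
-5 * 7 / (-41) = 35 / 41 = 0.85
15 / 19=0.79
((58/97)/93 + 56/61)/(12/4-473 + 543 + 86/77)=39170978/3140453667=0.01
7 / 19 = 0.37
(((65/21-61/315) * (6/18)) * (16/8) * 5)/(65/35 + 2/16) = 4.88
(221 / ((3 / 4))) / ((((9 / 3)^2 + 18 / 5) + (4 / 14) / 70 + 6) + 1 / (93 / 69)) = 6713980 / 440799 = 15.23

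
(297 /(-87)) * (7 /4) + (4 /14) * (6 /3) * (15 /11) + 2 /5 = -214141 /44660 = -4.79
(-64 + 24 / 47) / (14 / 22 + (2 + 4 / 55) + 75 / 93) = -18.06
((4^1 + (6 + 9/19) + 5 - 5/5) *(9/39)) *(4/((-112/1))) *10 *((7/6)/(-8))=1375/7904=0.17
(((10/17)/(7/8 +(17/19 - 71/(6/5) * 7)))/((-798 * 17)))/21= 40/7989055599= 0.00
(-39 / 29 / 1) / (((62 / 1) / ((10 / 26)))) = -15 / 1798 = -0.01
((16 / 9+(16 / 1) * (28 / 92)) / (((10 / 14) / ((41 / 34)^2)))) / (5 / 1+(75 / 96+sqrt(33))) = 4792652032 / 25903359 -4144996352 * sqrt(33) / 129516795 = 1.17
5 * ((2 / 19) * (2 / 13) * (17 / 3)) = 0.46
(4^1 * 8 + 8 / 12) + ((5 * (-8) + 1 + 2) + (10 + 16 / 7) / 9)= -187 / 63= -2.97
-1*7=-7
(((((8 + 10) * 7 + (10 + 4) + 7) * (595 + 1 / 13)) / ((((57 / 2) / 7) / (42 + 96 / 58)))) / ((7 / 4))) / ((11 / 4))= 15356640768 / 78793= 194898.54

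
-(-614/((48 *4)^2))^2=-94249/339738624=-0.00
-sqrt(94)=-9.70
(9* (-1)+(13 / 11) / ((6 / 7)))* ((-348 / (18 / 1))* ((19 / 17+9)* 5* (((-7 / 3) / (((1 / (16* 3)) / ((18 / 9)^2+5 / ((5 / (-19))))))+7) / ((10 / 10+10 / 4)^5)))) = 96745651840 / 4040883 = 23941.71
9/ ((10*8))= 9/ 80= 0.11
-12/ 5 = -2.40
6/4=3/2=1.50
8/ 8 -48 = -47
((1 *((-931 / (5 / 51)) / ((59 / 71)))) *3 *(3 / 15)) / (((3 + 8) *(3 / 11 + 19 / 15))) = -30340359 / 74930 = -404.92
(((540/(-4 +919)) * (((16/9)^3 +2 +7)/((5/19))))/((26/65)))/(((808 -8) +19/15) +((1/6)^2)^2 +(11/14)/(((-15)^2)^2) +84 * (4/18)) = 28347620000/283590614243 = 0.10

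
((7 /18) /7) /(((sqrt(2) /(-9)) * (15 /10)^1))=-sqrt(2) /6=-0.24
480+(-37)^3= -50173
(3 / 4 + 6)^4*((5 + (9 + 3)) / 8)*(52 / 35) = 117448461 / 17920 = 6554.04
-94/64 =-47/32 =-1.47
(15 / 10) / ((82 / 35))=0.64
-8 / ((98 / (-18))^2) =-648 / 2401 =-0.27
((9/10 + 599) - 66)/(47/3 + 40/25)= 16017/518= 30.92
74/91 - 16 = -1382/91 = -15.19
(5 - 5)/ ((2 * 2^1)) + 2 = 2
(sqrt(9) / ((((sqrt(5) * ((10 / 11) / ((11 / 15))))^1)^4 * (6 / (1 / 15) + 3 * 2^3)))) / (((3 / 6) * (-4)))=-214358881 / 961875000000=-0.00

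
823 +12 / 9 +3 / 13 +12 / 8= 64433 / 78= 826.06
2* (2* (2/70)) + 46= 46.11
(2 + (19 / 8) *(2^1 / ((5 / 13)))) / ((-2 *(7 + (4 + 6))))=-287 / 680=-0.42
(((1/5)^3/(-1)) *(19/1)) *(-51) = 969/125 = 7.75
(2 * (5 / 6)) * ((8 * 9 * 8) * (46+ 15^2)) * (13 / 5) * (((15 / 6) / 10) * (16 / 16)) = 169104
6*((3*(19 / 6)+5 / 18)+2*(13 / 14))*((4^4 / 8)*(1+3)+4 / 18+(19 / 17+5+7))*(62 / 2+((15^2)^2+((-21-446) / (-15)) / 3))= 14456143574150 / 28917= 499918510.71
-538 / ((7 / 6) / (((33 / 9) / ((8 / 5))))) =-14795 / 14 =-1056.79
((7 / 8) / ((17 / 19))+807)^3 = 1326829862729125 / 2515456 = 527470908.94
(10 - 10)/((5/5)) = 0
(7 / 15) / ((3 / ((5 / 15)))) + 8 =1087 / 135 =8.05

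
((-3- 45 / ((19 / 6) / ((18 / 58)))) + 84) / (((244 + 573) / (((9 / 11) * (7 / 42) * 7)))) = 886221 / 9903674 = 0.09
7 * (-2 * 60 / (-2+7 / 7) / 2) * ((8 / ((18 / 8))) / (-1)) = -4480 / 3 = -1493.33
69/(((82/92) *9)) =1058/123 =8.60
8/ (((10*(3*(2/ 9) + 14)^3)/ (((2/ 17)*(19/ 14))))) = 513/ 12671120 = 0.00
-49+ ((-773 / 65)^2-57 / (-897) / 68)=92.43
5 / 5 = 1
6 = 6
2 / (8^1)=1 / 4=0.25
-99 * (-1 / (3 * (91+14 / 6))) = 99 / 280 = 0.35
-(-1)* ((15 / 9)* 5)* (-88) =-2200 / 3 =-733.33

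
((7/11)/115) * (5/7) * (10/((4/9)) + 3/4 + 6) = 117/1012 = 0.12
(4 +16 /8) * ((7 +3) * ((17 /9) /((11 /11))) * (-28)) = -9520 /3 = -3173.33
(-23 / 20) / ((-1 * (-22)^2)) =23 / 9680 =0.00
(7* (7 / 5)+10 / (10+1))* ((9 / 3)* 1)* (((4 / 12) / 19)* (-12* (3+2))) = -372 / 11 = -33.82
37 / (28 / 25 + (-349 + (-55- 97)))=-925 / 12497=-0.07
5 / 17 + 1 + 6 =124 / 17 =7.29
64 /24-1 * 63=-181 /3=-60.33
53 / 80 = 0.66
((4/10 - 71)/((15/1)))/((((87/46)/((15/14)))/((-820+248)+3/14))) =12998519/8526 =1524.57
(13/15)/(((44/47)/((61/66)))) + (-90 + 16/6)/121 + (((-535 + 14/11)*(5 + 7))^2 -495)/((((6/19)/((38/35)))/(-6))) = -258018654436639/304920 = -846184751.53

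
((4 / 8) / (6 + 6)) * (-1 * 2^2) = -1 / 6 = -0.17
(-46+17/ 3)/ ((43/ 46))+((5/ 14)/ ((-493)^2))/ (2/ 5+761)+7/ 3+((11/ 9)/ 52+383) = 342.21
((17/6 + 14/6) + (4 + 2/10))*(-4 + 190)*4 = 34844/5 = 6968.80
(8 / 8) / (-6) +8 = 47 / 6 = 7.83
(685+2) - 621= 66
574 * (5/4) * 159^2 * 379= 13749451065/2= 6874725532.50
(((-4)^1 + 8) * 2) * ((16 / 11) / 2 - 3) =-200 / 11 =-18.18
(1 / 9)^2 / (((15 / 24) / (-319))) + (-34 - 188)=-92462 / 405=-228.30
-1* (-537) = 537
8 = 8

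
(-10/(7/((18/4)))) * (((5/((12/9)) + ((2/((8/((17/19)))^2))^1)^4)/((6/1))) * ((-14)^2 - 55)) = -566.52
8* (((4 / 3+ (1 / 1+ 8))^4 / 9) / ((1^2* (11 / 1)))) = 921.33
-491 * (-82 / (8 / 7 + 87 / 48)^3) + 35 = 57834475321 / 36264691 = 1594.79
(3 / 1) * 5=15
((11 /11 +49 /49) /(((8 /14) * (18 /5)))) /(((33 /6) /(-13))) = -455 /198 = -2.30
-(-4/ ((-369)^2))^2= -16/ 18539817921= -0.00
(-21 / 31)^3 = -9261 / 29791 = -0.31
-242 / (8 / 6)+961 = 1559 / 2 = 779.50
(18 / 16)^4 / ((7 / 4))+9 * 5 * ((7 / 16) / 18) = 14401 / 7168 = 2.01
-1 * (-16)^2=-256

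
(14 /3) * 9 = 42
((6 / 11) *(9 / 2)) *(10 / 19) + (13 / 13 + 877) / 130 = 109301 / 13585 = 8.05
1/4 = 0.25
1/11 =0.09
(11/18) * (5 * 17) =935/18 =51.94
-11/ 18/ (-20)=11/ 360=0.03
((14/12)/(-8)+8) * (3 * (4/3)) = 377/12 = 31.42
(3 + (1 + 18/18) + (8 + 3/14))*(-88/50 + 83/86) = -63233/6020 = -10.50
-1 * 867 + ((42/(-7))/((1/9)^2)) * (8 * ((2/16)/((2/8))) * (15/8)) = -4512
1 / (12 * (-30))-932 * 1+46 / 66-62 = -3933491 / 3960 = -993.31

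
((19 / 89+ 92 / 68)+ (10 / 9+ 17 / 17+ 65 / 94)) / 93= 5592343 / 119039814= 0.05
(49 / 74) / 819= 7 / 8658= 0.00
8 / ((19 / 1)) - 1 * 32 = -600 / 19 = -31.58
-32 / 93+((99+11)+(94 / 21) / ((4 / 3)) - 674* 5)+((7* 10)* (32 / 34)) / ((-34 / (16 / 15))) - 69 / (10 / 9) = -1041397604 / 313565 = -3321.15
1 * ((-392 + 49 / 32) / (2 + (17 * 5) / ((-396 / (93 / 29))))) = -11957715 / 40168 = -297.69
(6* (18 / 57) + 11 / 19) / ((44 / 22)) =47 / 38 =1.24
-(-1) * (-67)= -67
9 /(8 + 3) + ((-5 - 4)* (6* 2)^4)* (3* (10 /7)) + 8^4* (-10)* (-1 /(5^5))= -38490529841 /48125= -799803.22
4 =4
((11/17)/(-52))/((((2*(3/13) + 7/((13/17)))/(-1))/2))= 11/4250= 0.00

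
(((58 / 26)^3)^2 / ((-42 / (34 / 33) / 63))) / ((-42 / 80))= 404479858280 / 1114992879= 362.76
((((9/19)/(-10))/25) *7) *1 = -63/4750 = -0.01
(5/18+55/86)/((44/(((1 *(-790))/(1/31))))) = -4346975/8514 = -510.57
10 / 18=5 / 9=0.56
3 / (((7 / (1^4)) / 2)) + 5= 41 / 7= 5.86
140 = 140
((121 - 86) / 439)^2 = 1225 / 192721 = 0.01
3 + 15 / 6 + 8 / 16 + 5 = 11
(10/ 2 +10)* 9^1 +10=145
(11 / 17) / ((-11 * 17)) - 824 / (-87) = 238049 / 25143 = 9.47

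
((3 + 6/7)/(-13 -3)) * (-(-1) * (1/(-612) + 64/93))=-39075/236096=-0.17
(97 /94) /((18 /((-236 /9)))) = -5723 /3807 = -1.50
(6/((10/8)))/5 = 24/25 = 0.96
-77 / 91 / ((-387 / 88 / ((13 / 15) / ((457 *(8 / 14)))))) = 1694 / 2652885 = 0.00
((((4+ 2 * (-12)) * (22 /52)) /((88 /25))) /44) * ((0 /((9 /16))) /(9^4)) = 0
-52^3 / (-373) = 140608 / 373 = 376.97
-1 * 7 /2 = -7 /2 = -3.50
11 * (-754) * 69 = -572286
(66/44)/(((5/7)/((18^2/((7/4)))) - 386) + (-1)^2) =-1944/498955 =-0.00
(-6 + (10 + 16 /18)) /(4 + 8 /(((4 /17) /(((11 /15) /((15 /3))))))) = 550 /1011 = 0.54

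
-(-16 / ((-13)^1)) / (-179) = 16 / 2327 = 0.01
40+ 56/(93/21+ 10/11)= 20752/411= 50.49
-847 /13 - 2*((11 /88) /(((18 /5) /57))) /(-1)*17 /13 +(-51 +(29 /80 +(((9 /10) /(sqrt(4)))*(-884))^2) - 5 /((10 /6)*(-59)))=158134.28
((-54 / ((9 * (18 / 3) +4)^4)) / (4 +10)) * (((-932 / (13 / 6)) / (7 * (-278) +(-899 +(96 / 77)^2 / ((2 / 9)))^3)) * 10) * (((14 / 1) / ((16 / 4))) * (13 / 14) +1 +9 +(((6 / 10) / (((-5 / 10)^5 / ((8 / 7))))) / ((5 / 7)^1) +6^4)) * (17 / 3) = -407123189782109088057 / 27202766985271769154484606580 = -0.00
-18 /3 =-6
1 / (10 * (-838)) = -1 / 8380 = -0.00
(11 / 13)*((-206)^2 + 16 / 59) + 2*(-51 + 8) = 27475178 / 767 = 35821.61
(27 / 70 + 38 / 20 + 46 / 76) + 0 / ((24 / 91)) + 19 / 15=16589 / 3990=4.16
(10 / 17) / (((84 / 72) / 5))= 300 / 119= 2.52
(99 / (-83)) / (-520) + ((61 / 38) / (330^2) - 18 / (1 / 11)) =-110510377067 / 558139725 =-198.00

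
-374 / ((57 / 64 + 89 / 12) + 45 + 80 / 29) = -2082432 / 312175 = -6.67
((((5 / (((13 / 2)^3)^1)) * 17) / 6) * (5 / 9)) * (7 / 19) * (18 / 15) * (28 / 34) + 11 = 4136477 / 375687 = 11.01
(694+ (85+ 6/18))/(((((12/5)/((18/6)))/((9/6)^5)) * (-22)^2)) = 473445/30976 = 15.28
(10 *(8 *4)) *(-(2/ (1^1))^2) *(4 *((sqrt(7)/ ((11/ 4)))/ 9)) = -20480 *sqrt(7)/ 99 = -547.32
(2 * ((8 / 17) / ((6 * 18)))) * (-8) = -32 / 459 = -0.07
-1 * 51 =-51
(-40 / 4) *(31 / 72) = -155 / 36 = -4.31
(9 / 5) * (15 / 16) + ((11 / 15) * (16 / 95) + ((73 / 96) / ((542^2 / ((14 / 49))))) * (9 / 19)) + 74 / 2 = 1819643854493 / 46884734400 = 38.81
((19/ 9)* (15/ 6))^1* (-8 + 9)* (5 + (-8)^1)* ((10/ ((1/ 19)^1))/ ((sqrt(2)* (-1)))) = 9025* sqrt(2)/ 6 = 2127.21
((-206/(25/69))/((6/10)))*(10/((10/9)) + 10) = -90022/5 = -18004.40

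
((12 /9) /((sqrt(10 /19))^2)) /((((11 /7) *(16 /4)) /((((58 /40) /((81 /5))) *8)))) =3857 /13365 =0.29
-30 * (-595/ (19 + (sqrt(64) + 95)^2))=8925/ 5314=1.68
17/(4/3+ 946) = 51/2842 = 0.02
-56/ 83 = -0.67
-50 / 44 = -25 / 22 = -1.14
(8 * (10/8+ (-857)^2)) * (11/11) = 5875602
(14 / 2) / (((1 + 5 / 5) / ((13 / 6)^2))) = 1183 / 72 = 16.43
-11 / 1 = -11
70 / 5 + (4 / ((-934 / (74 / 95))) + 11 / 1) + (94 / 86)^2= 2148500758 / 82030885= 26.19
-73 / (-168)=73 / 168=0.43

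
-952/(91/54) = -7344/13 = -564.92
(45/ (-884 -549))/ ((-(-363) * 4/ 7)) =-105/ 693572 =-0.00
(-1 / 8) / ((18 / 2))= -1 / 72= -0.01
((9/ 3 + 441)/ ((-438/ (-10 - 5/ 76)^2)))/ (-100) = 1.03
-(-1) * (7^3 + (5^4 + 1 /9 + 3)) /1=8740 /9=971.11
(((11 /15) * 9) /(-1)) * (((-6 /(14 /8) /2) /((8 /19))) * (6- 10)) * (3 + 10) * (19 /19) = -48906 /35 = -1397.31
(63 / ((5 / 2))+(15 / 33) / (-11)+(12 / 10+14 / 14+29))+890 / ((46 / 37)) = 10745556 / 13915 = 772.23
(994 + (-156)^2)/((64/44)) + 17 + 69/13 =1813415/104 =17436.68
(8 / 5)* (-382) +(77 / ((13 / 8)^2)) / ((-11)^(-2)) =2464976 / 845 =2917.13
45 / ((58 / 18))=13.97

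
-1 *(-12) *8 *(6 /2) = 288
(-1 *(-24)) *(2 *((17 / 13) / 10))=408 / 65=6.28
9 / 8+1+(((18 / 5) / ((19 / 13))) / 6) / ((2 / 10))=635 / 152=4.18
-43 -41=-84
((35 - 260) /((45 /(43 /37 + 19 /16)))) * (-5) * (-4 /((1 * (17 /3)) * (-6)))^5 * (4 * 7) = 1947400 /52534709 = 0.04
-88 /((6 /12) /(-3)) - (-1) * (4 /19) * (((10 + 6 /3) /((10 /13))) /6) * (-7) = 49796 /95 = 524.17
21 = 21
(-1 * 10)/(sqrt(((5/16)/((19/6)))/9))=-95.50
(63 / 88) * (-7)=-441 / 88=-5.01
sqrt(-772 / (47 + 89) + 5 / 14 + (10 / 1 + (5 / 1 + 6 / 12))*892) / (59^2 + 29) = 23*sqrt(369971) / 417690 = 0.03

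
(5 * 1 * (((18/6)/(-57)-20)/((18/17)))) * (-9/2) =426.12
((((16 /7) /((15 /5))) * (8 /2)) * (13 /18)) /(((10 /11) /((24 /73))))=18304 /22995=0.80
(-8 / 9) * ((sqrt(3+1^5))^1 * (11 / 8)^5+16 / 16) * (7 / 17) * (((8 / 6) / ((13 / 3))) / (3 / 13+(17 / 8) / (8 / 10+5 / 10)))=-138005 / 211072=-0.65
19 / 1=19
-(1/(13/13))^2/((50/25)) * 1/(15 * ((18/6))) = -0.01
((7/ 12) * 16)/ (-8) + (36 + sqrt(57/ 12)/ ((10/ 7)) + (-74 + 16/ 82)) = -9587/ 246 + 7 * sqrt(19)/ 20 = -37.45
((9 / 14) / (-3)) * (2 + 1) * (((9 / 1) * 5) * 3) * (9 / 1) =-10935 / 14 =-781.07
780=780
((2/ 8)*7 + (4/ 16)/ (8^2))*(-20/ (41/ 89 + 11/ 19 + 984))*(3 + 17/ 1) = -18981475/ 26651232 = -0.71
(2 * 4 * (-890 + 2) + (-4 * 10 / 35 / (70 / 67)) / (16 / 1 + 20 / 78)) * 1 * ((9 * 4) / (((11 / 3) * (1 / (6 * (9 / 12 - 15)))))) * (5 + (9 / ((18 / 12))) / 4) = 38763020.25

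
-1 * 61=-61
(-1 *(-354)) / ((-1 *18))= -59 / 3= -19.67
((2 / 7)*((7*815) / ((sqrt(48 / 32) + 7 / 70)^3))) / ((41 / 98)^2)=-172199720000 / 135625909 + 11975707800000*sqrt(6) / 5560662269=4005.67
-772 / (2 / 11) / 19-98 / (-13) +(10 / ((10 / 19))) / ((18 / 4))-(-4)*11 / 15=-2320586 / 11115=-208.78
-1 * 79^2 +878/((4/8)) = -4485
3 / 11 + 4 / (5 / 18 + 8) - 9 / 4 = -9795 / 6556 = -1.49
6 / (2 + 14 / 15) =45 / 22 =2.05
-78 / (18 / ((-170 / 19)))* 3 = 2210 / 19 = 116.32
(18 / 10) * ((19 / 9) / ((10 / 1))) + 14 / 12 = 1.55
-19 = -19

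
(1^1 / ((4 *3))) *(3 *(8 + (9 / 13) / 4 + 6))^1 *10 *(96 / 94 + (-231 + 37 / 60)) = -476692337 / 58656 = -8126.92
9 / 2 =4.50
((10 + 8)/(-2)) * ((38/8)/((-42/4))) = 57/14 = 4.07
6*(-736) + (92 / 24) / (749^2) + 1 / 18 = -22296143209 / 5049009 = -4415.94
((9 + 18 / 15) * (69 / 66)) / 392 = 1173 / 43120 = 0.03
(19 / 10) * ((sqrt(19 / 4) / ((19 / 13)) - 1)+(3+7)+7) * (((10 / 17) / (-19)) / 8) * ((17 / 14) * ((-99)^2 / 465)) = -3267 / 1085 - 42471 * sqrt(19) / 659680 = -3.29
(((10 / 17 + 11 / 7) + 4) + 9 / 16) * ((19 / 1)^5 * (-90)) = -1426121599545 / 952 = -1498026890.28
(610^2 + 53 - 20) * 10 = 3721330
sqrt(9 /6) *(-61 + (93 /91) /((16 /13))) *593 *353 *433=-610819300723 *sqrt(6) /224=-6679444695.60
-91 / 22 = -4.14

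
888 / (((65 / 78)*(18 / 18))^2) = 31968 / 25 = 1278.72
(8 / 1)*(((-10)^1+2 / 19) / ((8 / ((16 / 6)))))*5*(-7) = 52640 / 57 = 923.51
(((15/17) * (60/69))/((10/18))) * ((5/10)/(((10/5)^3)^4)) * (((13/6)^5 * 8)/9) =1856465/259448832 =0.01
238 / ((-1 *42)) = -17 / 3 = -5.67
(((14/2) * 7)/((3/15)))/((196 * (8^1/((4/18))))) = 5/144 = 0.03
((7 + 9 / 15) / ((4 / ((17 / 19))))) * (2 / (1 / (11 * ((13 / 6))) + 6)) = 2431 / 4320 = 0.56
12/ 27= 4/ 9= 0.44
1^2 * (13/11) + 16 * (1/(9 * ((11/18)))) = 45/11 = 4.09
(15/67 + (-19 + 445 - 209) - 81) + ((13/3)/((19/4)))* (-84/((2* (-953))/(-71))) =161799493/1213169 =133.37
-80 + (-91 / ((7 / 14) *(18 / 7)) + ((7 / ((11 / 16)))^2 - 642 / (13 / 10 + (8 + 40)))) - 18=-41946559 / 536877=-78.13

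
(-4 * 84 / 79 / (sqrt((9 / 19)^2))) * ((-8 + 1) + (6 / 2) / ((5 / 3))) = 55328 / 1185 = 46.69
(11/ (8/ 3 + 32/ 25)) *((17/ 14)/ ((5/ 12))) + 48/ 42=9599/ 1036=9.27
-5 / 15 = -1 / 3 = -0.33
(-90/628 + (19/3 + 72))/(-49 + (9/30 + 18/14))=-2577925/1563249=-1.65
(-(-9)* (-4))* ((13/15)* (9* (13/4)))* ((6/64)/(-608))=0.14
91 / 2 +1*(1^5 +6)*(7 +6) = 136.50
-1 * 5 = -5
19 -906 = -887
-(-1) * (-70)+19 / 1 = -51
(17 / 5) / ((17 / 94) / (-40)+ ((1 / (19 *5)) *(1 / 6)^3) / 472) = -1547733312 / 2058109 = -752.02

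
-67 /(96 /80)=-335 /6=-55.83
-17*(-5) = 85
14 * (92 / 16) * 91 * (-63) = -923013 / 2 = -461506.50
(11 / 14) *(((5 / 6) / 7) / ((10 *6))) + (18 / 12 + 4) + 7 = 12.50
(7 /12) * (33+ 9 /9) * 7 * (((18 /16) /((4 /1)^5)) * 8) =2499 /2048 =1.22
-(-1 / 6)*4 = 2 / 3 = 0.67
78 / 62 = 39 / 31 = 1.26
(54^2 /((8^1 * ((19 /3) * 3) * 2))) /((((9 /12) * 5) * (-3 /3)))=-243 /95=-2.56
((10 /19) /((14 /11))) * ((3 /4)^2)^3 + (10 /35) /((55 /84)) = 15279657 /29962240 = 0.51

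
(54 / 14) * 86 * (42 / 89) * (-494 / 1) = -6882408 / 89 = -77330.43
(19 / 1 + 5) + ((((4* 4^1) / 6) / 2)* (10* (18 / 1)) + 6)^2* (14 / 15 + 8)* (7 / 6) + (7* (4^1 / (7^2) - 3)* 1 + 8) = 22075297 / 35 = 630722.77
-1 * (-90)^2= -8100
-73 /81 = -0.90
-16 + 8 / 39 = -616 / 39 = -15.79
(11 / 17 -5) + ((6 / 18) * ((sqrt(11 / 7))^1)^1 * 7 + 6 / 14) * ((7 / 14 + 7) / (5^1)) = 0.68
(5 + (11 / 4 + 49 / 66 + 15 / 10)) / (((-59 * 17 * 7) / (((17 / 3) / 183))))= -1319 / 29929284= -0.00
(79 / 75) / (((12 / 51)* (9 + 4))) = 1343 / 3900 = 0.34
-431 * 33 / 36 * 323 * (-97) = 148540271 / 12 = 12378355.92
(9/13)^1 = 9/13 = 0.69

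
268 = 268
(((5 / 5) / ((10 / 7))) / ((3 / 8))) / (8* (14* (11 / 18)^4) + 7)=4374 / 53005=0.08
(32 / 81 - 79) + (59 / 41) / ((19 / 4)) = -4940777 / 63099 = -78.30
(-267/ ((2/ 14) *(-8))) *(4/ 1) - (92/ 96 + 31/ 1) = 21661/ 24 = 902.54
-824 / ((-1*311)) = 824 / 311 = 2.65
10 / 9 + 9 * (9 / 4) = 769 / 36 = 21.36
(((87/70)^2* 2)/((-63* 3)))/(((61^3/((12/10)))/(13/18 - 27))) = 397793/175172586750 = 0.00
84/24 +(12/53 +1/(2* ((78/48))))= 5559/1378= 4.03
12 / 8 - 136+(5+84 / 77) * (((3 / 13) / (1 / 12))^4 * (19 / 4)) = 984563585 / 628342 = 1566.92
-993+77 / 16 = -15811 / 16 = -988.19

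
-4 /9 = -0.44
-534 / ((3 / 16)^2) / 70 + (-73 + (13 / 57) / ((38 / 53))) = -289.67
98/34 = 49/17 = 2.88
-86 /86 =-1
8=8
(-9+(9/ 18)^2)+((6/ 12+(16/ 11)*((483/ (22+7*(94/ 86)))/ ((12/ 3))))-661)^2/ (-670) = -37970476330931/ 58573075000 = -648.26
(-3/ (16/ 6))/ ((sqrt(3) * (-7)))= 3 * sqrt(3)/ 56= 0.09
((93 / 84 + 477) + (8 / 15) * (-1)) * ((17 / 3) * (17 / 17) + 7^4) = 72409741 / 63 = 1149360.97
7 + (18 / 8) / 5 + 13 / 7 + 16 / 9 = 13967 / 1260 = 11.08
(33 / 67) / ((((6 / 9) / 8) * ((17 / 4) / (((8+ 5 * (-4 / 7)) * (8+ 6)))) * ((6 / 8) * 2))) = 76032 / 1139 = 66.75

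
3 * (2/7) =0.86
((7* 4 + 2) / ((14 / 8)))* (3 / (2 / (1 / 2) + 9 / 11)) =3960 / 371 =10.67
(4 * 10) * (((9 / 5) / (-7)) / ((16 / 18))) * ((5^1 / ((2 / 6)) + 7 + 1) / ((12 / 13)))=-8073 / 28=-288.32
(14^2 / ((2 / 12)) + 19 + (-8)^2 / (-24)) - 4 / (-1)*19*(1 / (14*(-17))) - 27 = 415910 / 357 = 1165.01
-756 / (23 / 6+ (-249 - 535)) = 4536 / 4681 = 0.97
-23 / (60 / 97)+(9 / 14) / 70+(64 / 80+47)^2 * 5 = 8369464 / 735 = 11387.03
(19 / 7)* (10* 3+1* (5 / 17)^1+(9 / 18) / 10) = 82.36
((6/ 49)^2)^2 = 1296/ 5764801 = 0.00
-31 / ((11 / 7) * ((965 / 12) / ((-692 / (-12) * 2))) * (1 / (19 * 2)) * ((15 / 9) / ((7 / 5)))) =-239661744 / 265375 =-903.11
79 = 79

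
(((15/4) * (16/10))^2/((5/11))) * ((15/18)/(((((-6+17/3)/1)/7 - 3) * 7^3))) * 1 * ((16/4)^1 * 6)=-297/196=-1.52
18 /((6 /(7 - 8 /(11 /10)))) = -9 /11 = -0.82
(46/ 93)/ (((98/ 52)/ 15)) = 5980/ 1519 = 3.94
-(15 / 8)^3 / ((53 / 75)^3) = -1423828125 / 76225024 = -18.68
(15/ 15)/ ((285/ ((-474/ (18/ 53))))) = -4187/ 855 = -4.90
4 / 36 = 1 / 9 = 0.11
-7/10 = -0.70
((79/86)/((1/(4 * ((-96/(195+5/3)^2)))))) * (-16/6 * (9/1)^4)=159.56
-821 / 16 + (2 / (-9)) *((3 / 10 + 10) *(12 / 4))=-13963 / 240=-58.18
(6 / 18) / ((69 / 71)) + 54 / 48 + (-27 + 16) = -15785 / 1656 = -9.53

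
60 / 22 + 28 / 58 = 1024 / 319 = 3.21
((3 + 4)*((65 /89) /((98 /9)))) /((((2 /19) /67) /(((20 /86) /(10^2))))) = 148941 /214312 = 0.69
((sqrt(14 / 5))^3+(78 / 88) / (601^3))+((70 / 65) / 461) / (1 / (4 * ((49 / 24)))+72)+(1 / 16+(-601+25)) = -233019487905335368111 / 404591645815355856+14 * sqrt(70) / 25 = -571.25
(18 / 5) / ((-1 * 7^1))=-18 / 35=-0.51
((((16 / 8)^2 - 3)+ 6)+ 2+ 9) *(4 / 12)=6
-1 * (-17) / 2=17 / 2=8.50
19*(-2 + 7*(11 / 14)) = 133 / 2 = 66.50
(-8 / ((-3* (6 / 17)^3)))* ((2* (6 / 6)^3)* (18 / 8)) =4913 / 18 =272.94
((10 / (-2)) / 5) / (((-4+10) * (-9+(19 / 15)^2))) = 75 / 3328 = 0.02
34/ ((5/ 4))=136/ 5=27.20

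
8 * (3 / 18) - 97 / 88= 61 / 264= 0.23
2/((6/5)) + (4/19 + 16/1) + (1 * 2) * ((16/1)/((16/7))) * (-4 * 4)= -11749/57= -206.12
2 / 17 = 0.12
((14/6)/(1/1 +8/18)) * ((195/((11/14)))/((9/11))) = 490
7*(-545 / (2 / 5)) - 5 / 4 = -38155 / 4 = -9538.75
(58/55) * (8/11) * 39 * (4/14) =36192/4235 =8.55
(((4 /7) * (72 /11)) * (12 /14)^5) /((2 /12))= 10.38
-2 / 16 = -1 / 8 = -0.12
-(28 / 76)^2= -49 / 361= -0.14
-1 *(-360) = 360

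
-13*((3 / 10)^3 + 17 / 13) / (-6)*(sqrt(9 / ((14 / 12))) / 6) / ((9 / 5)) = 17351*sqrt(42) / 151200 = 0.74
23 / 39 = 0.59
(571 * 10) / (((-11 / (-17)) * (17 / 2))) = 11420 / 11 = 1038.18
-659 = -659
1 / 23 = 0.04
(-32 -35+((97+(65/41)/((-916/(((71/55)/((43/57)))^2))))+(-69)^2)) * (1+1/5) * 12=3623012502744654/52514789525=68990.33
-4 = -4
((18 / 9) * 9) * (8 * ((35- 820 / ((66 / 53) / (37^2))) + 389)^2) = 14146131760750144 / 121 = 116910179840910.28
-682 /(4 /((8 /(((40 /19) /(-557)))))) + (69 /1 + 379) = 3613283 /10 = 361328.30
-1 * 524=-524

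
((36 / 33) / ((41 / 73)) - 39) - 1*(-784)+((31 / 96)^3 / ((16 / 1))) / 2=9537354269533 / 12768509952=746.94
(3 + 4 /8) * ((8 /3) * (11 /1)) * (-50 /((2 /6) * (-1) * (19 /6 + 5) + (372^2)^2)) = -92400 /344702366159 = -0.00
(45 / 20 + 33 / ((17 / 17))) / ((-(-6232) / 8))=141 / 3116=0.05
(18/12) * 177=531/2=265.50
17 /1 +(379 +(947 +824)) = 2167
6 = 6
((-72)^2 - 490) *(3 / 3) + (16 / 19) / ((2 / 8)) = 89250 / 19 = 4697.37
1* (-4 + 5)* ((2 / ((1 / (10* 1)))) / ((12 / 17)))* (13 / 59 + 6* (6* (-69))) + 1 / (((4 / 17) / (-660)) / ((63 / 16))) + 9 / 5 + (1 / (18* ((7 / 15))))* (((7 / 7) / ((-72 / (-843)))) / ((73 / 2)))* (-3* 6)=-589116273757 / 7235760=-81417.33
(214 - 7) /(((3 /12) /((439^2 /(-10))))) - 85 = -79786919 /5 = -15957383.80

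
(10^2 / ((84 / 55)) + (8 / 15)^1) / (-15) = -6931 / 1575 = -4.40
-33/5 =-6.60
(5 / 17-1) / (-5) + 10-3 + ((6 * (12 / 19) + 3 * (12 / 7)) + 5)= 238236 / 11305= 21.07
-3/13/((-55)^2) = -0.00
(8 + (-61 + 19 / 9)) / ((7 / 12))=-1832 / 21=-87.24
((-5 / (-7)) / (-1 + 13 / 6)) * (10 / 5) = 60 / 49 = 1.22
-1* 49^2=-2401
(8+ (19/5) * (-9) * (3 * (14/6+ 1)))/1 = -334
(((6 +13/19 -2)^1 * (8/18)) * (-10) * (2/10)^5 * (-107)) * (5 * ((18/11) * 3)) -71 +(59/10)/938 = -2621910121/49010500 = -53.50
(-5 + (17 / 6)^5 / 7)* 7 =1147697 / 7776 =147.59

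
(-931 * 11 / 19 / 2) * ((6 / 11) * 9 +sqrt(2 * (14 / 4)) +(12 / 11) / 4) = -2793 / 2- 539 * sqrt(7) / 2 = -2109.53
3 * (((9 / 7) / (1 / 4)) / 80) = 27 / 140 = 0.19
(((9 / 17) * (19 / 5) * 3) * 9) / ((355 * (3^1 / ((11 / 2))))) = 16929 / 60350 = 0.28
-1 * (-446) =446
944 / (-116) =-236 / 29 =-8.14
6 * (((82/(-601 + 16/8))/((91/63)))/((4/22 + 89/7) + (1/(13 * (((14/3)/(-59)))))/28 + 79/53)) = -1011957408/25540847855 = -0.04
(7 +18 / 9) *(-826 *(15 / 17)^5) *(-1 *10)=56451937500 / 1419857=39758.89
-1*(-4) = 4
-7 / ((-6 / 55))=385 / 6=64.17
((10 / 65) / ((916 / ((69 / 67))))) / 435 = 23 / 57843110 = 0.00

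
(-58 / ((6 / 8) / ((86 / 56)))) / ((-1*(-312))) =-0.38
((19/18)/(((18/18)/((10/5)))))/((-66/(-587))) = 18.78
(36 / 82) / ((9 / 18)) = 36 / 41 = 0.88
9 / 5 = 1.80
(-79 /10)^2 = 6241 /100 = 62.41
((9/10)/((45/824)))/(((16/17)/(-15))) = -5253/20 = -262.65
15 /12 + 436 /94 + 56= 61.89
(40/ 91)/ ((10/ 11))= 44/ 91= 0.48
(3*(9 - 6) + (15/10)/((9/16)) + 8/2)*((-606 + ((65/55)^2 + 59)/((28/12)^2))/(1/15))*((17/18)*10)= -3355040950/2541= -1320362.44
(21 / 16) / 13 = 21 / 208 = 0.10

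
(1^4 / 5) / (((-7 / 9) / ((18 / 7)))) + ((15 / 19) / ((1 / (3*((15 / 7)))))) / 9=-453 / 4655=-0.10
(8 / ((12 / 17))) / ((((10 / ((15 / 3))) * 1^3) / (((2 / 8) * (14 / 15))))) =119 / 90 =1.32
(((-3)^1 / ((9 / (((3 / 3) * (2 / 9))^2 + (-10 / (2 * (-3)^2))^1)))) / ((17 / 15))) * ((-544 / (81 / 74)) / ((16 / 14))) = -424760 / 6561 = -64.74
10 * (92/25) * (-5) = -184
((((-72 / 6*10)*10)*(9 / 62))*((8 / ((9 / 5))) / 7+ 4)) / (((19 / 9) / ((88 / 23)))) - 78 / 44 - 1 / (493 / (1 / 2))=-753398963351 / 514257667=-1465.02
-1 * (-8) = 8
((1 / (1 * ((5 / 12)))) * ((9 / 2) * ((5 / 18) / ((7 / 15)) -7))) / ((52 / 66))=-87.79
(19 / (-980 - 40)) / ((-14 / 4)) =19 / 3570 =0.01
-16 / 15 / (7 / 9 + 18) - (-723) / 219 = 200141 / 61685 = 3.24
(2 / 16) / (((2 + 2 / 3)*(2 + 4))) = 1 / 128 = 0.01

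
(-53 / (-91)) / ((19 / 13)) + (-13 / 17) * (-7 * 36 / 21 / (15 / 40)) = 56229 / 2261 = 24.87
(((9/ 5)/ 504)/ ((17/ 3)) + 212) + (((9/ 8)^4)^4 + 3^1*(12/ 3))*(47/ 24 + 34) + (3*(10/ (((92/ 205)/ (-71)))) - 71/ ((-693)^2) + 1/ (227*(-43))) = -79780378181843049346560623112217/ 20636560859222839362595061760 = -3865.97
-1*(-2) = 2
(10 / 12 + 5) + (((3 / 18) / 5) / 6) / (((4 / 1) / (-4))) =1049 / 180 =5.83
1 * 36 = 36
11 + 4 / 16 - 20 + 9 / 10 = -157 / 20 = -7.85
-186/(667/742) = -138012/667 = -206.91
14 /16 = 7 /8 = 0.88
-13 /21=-0.62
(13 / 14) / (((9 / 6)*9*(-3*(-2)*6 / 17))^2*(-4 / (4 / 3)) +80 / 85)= -3757 / 9916424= -0.00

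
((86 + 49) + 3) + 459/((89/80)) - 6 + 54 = 53274/89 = 598.58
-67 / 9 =-7.44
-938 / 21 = -134 / 3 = -44.67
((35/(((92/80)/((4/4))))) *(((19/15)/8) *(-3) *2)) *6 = -3990/23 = -173.48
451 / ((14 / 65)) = 2093.93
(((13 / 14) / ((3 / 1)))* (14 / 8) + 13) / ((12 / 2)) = 325 / 144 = 2.26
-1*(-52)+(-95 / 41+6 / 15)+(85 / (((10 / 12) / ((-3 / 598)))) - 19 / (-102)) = 311088341 / 6252090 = 49.76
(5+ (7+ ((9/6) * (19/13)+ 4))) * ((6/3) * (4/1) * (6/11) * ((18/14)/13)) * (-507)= -27864/7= -3980.57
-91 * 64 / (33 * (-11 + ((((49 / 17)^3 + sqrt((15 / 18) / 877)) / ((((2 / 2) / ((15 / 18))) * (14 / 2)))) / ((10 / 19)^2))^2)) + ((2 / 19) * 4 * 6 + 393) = 26210931740336569177803477414297600 * sqrt(26310) / 795837856333844286563495600387778413339 + 5952604139293814382597719174364673697663385 / 15120919270343041444706416407367789853441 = 393.67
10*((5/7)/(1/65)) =3250/7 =464.29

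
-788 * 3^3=-21276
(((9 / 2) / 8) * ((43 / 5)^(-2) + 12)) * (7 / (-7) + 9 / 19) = -999585 / 281048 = -3.56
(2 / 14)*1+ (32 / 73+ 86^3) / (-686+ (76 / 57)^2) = -1462387013 / 1573369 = -929.46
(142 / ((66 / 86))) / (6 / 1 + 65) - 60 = -1894 / 33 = -57.39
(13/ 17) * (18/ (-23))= -234/ 391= -0.60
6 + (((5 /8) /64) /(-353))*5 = 1084391 /180736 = 6.00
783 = 783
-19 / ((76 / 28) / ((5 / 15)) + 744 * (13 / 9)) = -399 / 22739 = -0.02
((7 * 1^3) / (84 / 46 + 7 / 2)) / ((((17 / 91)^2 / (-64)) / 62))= -149432.96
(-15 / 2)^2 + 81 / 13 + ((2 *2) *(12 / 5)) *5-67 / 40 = 56579 / 520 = 108.81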